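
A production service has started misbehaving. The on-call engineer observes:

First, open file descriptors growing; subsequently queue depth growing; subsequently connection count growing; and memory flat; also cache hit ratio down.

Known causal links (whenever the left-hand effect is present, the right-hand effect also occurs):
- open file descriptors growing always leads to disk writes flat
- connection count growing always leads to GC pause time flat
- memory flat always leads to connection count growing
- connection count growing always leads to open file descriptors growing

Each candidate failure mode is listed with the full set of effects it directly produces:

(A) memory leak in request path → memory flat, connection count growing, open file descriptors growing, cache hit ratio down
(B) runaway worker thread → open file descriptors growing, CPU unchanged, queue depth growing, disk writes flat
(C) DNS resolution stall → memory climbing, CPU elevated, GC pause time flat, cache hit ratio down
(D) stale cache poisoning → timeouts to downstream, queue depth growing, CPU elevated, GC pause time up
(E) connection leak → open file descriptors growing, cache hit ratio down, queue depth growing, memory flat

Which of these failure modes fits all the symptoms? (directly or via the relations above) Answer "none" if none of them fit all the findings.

Testing each hypothesis:
(A) memory leak in request path — does not account for queue depth growing
(B) runaway worker thread — open file descriptors growing +; queue depth growing +; connection count growing -; memory flat -; cache hit ratio down -
(C) DNS resolution stall — open file descriptors growing -; queue depth growing -; connection count growing -; memory flat -; cache hit ratio down +
(D) stale cache poisoning — open file descriptors growing -; queue depth growing +; connection count growing -; memory flat -; cache hit ratio down -
(E) connection leak — open file descriptors growing +; queue depth growing +; connection count growing + (by memory flat → connection count growing); memory flat +; cache hit ratio down +
(E) is the only candidate with no mismatches.

E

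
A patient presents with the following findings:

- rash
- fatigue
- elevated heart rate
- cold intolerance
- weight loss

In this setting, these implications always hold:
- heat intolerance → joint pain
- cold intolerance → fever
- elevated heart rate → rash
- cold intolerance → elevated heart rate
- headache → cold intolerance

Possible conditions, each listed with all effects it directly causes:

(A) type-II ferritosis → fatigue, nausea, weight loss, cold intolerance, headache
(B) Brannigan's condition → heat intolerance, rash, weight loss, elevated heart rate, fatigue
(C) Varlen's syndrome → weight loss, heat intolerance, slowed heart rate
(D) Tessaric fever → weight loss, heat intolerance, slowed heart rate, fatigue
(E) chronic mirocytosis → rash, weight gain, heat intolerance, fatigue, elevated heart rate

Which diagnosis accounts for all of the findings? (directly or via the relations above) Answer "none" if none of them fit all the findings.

Checking each candidate against the observations:
(A) type-II ferritosis — rash ✓ (through cold intolerance → elevated heart rate → rash); fatigue ✓; elevated heart rate ✓ (through cold intolerance → elevated heart rate); cold intolerance ✓; weight loss ✓
(B) Brannigan's condition — fails on cold intolerance (predicts heat intolerance, not cold intolerance)
(C) Varlen's syndrome — rash ✗; fatigue ✗; elevated heart rate ✗; cold intolerance ✗; weight loss ✓
(D) Tessaric fever — rash ✗; fatigue ✓; elevated heart rate ✗; cold intolerance ✗; weight loss ✓
(E) chronic mirocytosis — rash ✓; fatigue ✓; elevated heart rate ✓; cold intolerance ✗; weight loss ✗
Only (A) is consistent with every observation.

A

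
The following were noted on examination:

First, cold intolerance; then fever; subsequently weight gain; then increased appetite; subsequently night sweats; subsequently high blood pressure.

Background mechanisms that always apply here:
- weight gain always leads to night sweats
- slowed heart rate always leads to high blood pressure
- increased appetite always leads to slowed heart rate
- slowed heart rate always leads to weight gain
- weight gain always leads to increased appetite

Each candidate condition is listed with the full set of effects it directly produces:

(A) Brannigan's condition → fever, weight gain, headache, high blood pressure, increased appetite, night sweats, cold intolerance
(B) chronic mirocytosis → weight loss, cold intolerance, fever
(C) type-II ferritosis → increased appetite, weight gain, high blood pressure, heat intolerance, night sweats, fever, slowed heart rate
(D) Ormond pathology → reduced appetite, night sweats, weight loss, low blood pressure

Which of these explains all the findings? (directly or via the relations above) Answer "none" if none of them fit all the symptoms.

A

Checking each candidate against the observations:
(A) Brannigan's condition — cold intolerance yes; fever yes; weight gain yes; increased appetite yes; night sweats yes; high blood pressure yes
(B) chronic mirocytosis — cold intolerance yes; fever yes; weight gain NO; increased appetite NO; night sweats NO; high blood pressure NO
(C) type-II ferritosis — cold intolerance NO; fever yes; weight gain yes; increased appetite yes; night sweats yes; high blood pressure yes
(D) Ormond pathology — cold intolerance NO; fever NO; weight gain NO; increased appetite NO; night sweats yes; high blood pressure NO
(A) is the only candidate with no mismatches.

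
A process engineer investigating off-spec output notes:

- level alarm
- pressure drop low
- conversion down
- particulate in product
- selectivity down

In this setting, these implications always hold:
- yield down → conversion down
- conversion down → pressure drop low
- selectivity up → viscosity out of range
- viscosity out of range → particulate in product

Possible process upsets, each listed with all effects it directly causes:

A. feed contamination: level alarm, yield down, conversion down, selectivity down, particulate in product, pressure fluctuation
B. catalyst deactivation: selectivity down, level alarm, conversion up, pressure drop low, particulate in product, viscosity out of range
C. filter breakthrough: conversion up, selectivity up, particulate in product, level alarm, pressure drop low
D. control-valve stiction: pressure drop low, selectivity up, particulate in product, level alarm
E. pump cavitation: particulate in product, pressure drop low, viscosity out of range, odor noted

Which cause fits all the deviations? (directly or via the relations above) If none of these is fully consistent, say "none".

Checking each candidate against the observations:
(A) feed contamination — accounts for every observation (pressure drop low through conversion down → pressure drop low)
(B) catalyst deactivation — fails on conversion down (predicts conversion up, not conversion down)
(C) filter breakthrough — level alarm yes; pressure drop low yes; conversion down NO; particulate in product yes; selectivity down NO
(D) control-valve stiction — level alarm yes; pressure drop low yes; conversion down NO; particulate in product yes; selectivity down NO
(E) pump cavitation — level alarm NO; pressure drop low yes; conversion down NO; particulate in product yes; selectivity down NO
Only (A) is consistent with every observation.

A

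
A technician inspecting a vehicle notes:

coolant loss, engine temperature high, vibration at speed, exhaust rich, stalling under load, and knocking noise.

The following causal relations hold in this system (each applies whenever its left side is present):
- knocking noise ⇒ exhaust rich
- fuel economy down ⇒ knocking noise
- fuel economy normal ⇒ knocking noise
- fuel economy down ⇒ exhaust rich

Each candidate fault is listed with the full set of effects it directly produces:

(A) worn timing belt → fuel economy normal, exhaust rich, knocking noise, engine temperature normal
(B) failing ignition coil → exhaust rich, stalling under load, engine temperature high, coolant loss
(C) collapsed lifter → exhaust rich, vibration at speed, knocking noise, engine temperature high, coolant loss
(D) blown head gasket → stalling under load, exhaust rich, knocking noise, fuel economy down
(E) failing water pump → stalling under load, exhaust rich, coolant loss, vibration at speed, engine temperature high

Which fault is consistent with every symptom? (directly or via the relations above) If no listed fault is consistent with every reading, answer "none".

none

Per-candidate check:
(A) worn timing belt — fails on coolant loss, engine temperature high, vibration at speed, stalling under load (predicts engine temperature normal, not engine temperature high)
(B) failing ignition coil — does not account for vibration at speed, knocking noise
(C) collapsed lifter — coolant loss match; engine temperature high match; vibration at speed match; exhaust rich match; stalling under load miss; knocking noise match
(D) blown head gasket — does not account for coolant loss, engine temperature high, vibration at speed
(E) failing water pump — coolant loss match; engine temperature high match; vibration at speed match; exhaust rich match; stalling under load match; knocking noise miss
Every candidate fails on at least one observation.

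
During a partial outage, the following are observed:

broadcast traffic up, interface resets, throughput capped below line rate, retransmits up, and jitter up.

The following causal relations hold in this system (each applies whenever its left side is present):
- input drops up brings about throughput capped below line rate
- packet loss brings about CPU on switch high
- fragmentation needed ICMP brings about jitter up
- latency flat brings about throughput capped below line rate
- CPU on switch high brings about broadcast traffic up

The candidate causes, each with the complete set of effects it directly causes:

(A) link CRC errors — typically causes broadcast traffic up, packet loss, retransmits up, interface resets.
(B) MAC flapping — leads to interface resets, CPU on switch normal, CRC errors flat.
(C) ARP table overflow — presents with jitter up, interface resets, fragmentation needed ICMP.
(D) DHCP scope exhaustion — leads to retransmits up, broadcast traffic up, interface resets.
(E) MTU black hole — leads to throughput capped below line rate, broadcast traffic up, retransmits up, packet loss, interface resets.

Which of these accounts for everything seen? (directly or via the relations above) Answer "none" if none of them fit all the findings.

none

Checking each candidate against the observations:
(A) link CRC errors — does not account for throughput capped below line rate, jitter up
(B) MAC flapping — broadcast traffic up miss; interface resets match; throughput capped below line rate miss; retransmits up miss; jitter up miss
(C) ARP table overflow — broadcast traffic up miss; interface resets match; throughput capped below line rate miss; retransmits up miss; jitter up match
(D) DHCP scope exhaustion — broadcast traffic up match; interface resets match; throughput capped below line rate miss; retransmits up match; jitter up miss
(E) MTU black hole — broadcast traffic up match; interface resets match; throughput capped below line rate match; retransmits up match; jitter up miss
No candidate is consistent with all observations.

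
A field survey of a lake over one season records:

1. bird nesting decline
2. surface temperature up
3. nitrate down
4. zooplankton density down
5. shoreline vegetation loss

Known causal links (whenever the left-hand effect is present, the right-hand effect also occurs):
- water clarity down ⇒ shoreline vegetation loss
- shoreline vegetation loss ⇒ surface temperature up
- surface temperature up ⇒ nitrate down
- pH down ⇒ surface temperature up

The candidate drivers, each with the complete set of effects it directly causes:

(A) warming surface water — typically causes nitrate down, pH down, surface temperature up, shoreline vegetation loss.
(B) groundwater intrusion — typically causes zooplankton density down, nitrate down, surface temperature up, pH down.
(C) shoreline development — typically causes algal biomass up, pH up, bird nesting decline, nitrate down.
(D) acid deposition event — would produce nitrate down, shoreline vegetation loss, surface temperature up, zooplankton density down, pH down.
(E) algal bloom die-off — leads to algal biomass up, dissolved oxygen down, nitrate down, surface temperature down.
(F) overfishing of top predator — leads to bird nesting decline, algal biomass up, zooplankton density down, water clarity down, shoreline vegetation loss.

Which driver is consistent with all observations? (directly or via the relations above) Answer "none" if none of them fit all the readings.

F

Testing each hypothesis:
(A) warming surface water — bird nesting decline -; surface temperature up +; nitrate down +; zooplankton density down -; shoreline vegetation loss +
(B) groundwater intrusion — bird nesting decline -; surface temperature up +; nitrate down +; zooplankton density down +; shoreline vegetation loss -
(C) shoreline development — does not account for surface temperature up, zooplankton density down, shoreline vegetation loss
(D) acid deposition event — does not account for bird nesting decline
(E) algal bloom die-off — bird nesting decline -; surface temperature up -; nitrate down +; zooplankton density down -; shoreline vegetation loss -
(F) overfishing of top predator — bird nesting decline +; surface temperature up + (via shoreline vegetation loss → surface temperature up); nitrate down + (via shoreline vegetation loss → surface temperature up → nitrate down); zooplankton density down +; shoreline vegetation loss +
(F) alone accounts for all the evidence.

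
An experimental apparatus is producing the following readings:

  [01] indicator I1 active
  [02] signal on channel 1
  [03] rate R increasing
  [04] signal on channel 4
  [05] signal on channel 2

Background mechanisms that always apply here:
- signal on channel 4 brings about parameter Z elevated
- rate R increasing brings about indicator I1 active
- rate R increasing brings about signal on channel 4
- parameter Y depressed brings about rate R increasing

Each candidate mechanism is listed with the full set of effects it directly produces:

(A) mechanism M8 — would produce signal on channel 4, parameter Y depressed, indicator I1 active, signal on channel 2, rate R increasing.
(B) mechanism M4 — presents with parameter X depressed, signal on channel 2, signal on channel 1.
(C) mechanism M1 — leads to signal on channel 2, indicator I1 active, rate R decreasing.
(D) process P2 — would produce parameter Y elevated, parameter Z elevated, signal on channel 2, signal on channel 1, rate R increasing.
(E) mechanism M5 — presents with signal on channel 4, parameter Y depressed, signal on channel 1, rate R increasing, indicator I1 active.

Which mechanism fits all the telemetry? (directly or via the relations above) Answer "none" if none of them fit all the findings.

Testing each hypothesis:
(A) mechanism M8 — does not account for signal on channel 1
(B) mechanism M4 — indicator I1 active NO; signal on channel 1 yes; rate R increasing NO; signal on channel 4 NO; signal on channel 2 yes
(C) mechanism M1 — indicator I1 active yes; signal on channel 1 NO; rate R increasing NO; signal on channel 4 NO; signal on channel 2 yes
(D) process P2 — accounts for every observation (indicator I1 active by rate R increasing → indicator I1 active)
(E) mechanism M5 — indicator I1 active yes; signal on channel 1 yes; rate R increasing yes; signal on channel 4 yes; signal on channel 2 NO
(D) is the only candidate with no mismatches.

D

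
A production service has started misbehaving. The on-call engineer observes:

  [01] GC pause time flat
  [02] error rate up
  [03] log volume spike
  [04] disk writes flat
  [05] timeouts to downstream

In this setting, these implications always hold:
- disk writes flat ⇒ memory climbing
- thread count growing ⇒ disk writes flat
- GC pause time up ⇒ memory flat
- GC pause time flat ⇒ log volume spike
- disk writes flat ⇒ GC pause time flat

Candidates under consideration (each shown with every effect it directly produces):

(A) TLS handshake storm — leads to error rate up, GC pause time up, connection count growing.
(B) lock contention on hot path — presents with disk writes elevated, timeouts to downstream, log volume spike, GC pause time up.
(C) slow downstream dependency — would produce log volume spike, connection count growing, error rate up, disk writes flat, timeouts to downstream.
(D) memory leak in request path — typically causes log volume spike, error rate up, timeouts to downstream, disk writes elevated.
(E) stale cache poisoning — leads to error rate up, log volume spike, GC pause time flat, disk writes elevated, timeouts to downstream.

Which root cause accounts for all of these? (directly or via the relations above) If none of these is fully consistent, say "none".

For each candidate, compare predicted effects to what was observed:
(A) TLS handshake storm — GC pause time flat NO; error rate up yes; log volume spike NO; disk writes flat NO; timeouts to downstream NO
(B) lock contention on hot path — GC pause time flat NO; error rate up NO; log volume spike yes; disk writes flat NO; timeouts to downstream yes
(C) slow downstream dependency — accounts for every observation (GC pause time flat by disk writes flat → GC pause time flat)
(D) memory leak in request path — GC pause time flat NO; error rate up yes; log volume spike yes; disk writes flat NO; timeouts to downstream yes
(E) stale cache poisoning — fails on disk writes flat (predicts disk writes elevated, not disk writes flat)
Only (C) is consistent with every observation.

C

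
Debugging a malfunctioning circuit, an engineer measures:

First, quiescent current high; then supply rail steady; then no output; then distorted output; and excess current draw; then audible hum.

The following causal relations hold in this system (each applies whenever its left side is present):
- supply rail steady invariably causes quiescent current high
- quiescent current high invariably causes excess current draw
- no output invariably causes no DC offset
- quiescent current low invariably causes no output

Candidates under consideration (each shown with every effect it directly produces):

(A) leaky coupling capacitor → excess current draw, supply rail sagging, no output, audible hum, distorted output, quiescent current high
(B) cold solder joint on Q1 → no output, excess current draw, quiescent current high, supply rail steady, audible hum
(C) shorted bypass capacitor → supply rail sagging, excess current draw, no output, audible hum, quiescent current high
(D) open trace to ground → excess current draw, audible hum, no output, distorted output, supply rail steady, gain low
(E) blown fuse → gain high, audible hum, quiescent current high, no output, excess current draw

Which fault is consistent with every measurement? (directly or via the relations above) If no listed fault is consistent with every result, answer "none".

For each candidate, compare predicted effects to what was observed:
(A) leaky coupling capacitor — fails on supply rail steady (predicts supply rail sagging, not supply rail steady)
(B) cold solder joint on Q1 — does not account for distorted output
(C) shorted bypass capacitor — fails on supply rail steady, distorted output (predicts supply rail sagging, not supply rail steady)
(D) open trace to ground — accounts for every observation (quiescent current high via supply rail steady → quiescent current high)
(E) blown fuse — quiescent current high ✓; supply rail steady ✗; no output ✓; distorted output ✗; excess current draw ✓; audible hum ✓
Only (D) is consistent with every observation.

D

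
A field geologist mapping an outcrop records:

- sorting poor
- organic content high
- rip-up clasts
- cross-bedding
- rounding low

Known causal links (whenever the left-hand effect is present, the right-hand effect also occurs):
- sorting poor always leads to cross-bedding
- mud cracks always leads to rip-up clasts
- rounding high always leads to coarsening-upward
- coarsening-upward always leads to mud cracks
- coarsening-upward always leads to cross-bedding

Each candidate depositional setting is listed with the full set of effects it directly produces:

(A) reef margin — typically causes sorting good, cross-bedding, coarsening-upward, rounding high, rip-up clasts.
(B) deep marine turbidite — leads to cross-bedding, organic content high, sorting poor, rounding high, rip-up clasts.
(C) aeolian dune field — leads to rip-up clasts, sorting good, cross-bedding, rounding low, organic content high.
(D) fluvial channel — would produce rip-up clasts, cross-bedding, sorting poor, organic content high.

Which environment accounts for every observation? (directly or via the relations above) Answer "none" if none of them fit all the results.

none

Checking each candidate against the observations:
(A) reef margin — fails on sorting poor, organic content high, rounding low (predicts sorting good, not sorting poor; predicts rounding high, not rounding low)
(B) deep marine turbidite — sorting poor match; organic content high match; rip-up clasts match; cross-bedding match; rounding low miss
(C) aeolian dune field — sorting poor miss; organic content high match; rip-up clasts match; cross-bedding match; rounding low match
(D) fluvial channel — does not account for rounding low
No candidate is consistent with all observations.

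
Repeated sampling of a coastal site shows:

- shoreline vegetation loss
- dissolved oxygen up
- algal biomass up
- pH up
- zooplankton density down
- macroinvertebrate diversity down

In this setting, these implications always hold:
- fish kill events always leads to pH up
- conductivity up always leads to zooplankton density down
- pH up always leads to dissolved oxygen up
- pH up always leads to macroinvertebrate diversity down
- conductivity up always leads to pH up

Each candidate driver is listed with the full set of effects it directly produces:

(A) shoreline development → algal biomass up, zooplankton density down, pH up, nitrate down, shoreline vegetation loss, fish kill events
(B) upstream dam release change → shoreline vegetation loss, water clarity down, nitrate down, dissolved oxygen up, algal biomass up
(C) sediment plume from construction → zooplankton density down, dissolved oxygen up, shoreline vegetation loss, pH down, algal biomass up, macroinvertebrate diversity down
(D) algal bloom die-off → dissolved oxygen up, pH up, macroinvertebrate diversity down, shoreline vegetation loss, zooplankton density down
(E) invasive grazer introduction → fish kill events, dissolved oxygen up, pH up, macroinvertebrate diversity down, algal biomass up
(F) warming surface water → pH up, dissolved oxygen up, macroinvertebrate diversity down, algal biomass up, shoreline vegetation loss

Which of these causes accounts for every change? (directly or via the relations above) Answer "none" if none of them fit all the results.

For each candidate, compare predicted effects to what was observed:
(A) shoreline development — accounts for every observation (dissolved oxygen up via pH up → dissolved oxygen up)
(B) upstream dam release change — does not account for pH up, zooplankton density down, macroinvertebrate diversity down
(C) sediment plume from construction — fails on pH up (predicts pH down, not pH up)
(D) algal bloom die-off — shoreline vegetation loss +; dissolved oxygen up +; algal biomass up -; pH up +; zooplankton density down +; macroinvertebrate diversity down +
(E) invasive grazer introduction — shoreline vegetation loss -; dissolved oxygen up +; algal biomass up +; pH up +; zooplankton density down -; macroinvertebrate diversity down +
(F) warming surface water — does not account for zooplankton density down
(A) is the only candidate with no mismatches.

A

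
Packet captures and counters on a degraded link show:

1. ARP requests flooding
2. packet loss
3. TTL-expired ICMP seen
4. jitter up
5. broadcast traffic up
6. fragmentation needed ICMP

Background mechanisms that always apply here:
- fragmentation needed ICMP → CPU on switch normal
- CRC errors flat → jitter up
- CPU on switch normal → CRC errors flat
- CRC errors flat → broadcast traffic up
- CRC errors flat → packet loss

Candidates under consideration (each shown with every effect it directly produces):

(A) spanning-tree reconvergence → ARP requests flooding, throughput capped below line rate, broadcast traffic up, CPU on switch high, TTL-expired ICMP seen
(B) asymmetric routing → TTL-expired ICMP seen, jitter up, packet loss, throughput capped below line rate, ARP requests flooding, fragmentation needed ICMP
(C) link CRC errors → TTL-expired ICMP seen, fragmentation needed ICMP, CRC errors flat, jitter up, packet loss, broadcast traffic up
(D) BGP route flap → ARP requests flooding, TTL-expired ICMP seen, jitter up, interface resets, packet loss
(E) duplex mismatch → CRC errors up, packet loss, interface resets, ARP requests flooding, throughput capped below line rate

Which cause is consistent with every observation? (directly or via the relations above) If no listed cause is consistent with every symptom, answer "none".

Per-candidate check:
(A) spanning-tree reconvergence — does not account for packet loss, jitter up, fragmentation needed ICMP
(B) asymmetric routing — accounts for every observation (broadcast traffic up through fragmentation needed ICMP → CPU on switch normal → CRC errors flat → broadcast traffic up)
(C) link CRC errors — does not account for ARP requests flooding
(D) BGP route flap — ARP requests flooding +; packet loss +; TTL-expired ICMP seen +; jitter up +; broadcast traffic up -; fragmentation needed ICMP -
(E) duplex mismatch — does not account for TTL-expired ICMP seen, jitter up, broadcast traffic up, fragmentation needed ICMP
(B) is the only candidate with no mismatches.

B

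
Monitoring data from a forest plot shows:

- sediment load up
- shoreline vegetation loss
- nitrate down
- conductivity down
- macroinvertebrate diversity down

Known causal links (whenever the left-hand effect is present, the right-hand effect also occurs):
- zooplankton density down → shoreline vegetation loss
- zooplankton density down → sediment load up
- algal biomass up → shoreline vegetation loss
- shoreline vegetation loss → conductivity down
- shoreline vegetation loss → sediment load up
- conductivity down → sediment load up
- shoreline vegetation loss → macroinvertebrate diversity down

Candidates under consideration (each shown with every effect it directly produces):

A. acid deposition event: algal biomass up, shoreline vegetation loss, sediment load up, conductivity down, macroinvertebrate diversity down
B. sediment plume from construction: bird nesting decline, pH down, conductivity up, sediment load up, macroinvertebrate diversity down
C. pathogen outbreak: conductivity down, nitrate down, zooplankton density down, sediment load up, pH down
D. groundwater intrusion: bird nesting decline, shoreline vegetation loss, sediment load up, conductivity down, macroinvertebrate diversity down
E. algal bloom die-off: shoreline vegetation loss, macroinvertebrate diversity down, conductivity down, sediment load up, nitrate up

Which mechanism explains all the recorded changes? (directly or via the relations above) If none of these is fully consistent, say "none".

Testing each hypothesis:
(A) acid deposition event — does not account for nitrate down
(B) sediment plume from construction — fails on shoreline vegetation loss, nitrate down, conductivity down (predicts conductivity up, not conductivity down)
(C) pathogen outbreak — sediment load up +; shoreline vegetation loss + (by zooplankton density down → shoreline vegetation loss); nitrate down +; conductivity down +; macroinvertebrate diversity down + (by zooplankton density down → shoreline vegetation loss → macroinvertebrate diversity down)
(D) groundwater intrusion — sediment load up +; shoreline vegetation loss +; nitrate down -; conductivity down +; macroinvertebrate diversity down +
(E) algal bloom die-off — fails on nitrate down (predicts nitrate up, not nitrate down)
(C) is the only candidate with no mismatches.

C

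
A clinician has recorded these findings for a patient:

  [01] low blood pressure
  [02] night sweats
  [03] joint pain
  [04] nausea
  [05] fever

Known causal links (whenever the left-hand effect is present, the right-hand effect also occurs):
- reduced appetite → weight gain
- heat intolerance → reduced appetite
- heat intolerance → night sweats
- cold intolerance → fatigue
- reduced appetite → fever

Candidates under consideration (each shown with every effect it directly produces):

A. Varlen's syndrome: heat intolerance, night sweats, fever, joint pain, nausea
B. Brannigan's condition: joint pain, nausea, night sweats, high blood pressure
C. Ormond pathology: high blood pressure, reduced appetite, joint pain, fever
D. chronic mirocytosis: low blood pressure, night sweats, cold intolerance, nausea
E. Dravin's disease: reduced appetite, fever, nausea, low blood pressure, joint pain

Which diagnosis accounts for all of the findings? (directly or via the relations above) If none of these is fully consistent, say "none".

For each candidate, compare predicted effects to what was observed:
(A) Varlen's syndrome — low blood pressure -; night sweats +; joint pain +; nausea +; fever +
(B) Brannigan's condition — fails on low blood pressure, fever (predicts high blood pressure, not low blood pressure)
(C) Ormond pathology — low blood pressure -; night sweats -; joint pain +; nausea -; fever +
(D) chronic mirocytosis — does not account for joint pain, fever
(E) Dravin's disease — does not account for night sweats
Every candidate fails on at least one observation.

none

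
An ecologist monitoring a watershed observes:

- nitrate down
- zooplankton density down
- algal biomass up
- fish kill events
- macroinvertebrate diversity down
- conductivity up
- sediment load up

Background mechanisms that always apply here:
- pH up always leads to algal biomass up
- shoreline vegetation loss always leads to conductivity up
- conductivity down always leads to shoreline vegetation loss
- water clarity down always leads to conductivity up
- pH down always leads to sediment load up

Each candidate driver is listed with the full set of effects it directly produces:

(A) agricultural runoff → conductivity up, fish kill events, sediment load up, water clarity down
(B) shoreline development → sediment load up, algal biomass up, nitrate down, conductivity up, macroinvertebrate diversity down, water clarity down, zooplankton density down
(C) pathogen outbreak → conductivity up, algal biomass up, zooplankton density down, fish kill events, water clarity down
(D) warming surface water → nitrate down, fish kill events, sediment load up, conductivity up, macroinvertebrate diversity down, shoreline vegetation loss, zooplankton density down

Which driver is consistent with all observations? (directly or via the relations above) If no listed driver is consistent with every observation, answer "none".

Checking each candidate against the observations:
(A) agricultural runoff — nitrate down NO; zooplankton density down NO; algal biomass up NO; fish kill events yes; macroinvertebrate diversity down NO; conductivity up yes; sediment load up yes
(B) shoreline development — nitrate down yes; zooplankton density down yes; algal biomass up yes; fish kill events NO; macroinvertebrate diversity down yes; conductivity up yes; sediment load up yes
(C) pathogen outbreak — does not account for nitrate down, macroinvertebrate diversity down, sediment load up
(D) warming surface water — does not account for algal biomass up
None of the listed candidates fits everything.

none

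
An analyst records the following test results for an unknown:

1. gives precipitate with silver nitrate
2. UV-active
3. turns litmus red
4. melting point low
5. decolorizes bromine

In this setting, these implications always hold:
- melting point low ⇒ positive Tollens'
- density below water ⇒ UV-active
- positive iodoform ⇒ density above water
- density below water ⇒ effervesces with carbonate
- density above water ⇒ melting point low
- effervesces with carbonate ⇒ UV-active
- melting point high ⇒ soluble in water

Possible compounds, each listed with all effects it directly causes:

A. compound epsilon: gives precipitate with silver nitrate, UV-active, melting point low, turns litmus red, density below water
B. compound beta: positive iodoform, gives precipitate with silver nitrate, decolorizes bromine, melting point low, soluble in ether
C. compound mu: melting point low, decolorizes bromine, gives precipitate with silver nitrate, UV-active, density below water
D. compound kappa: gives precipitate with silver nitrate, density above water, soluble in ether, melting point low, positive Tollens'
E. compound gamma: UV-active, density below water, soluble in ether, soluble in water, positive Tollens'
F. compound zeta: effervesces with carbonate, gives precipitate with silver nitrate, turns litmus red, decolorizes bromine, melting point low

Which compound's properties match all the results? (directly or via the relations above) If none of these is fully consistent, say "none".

Testing each hypothesis:
(A) compound epsilon — gives precipitate with silver nitrate +; UV-active +; turns litmus red +; melting point low +; decolorizes bromine -
(B) compound beta — gives precipitate with silver nitrate +; UV-active -; turns litmus red -; melting point low +; decolorizes bromine +
(C) compound mu — gives precipitate with silver nitrate +; UV-active +; turns litmus red -; melting point low +; decolorizes bromine +
(D) compound kappa — gives precipitate with silver nitrate +; UV-active -; turns litmus red -; melting point low +; decolorizes bromine -
(E) compound gamma — does not account for gives precipitate with silver nitrate, turns litmus red, melting point low, decolorizes bromine
(F) compound zeta — accounts for every observation (UV-active by effervesces with carbonate → UV-active)
(F) alone accounts for all the evidence.

F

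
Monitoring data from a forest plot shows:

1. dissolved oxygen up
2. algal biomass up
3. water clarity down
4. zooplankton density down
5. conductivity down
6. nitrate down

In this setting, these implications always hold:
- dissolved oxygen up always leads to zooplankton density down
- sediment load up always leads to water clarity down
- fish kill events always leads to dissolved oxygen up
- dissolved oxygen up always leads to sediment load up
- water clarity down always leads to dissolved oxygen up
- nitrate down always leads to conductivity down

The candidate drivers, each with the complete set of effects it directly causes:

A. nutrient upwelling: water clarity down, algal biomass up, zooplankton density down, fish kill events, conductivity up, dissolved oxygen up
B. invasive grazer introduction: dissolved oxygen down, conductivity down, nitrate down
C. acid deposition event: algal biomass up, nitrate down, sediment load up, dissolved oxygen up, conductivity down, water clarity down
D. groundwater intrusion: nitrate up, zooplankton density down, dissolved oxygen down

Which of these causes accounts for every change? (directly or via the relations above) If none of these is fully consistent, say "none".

C

Testing each hypothesis:
(A) nutrient upwelling — dissolved oxygen up match; algal biomass up match; water clarity down match; zooplankton density down match; conductivity down miss; nitrate down miss
(B) invasive grazer introduction — fails on dissolved oxygen up, algal biomass up, water clarity down, zooplankton density down (predicts dissolved oxygen down, not dissolved oxygen up)
(C) acid deposition event — dissolved oxygen up match; algal biomass up match; water clarity down match; zooplankton density down match (through dissolved oxygen up → zooplankton density down); conductivity down match; nitrate down match
(D) groundwater intrusion — fails on dissolved oxygen up, algal biomass up, water clarity down, conductivity down, nitrate down (predicts dissolved oxygen down, not dissolved oxygen up; predicts nitrate up, not nitrate down)
(C) alone accounts for all the evidence.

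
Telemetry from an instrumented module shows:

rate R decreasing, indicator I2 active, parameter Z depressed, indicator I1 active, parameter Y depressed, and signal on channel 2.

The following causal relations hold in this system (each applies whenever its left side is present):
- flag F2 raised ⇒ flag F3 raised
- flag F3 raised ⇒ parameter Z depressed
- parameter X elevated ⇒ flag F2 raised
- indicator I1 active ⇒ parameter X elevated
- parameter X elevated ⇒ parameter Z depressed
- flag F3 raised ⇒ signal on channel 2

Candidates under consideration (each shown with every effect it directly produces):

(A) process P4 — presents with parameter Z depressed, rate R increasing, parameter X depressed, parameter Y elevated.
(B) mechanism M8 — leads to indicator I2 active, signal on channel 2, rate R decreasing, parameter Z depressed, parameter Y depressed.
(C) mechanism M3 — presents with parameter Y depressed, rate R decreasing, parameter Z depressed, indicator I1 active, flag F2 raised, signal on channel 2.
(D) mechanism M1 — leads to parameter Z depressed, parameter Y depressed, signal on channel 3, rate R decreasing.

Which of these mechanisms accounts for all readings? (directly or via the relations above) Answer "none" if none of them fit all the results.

Testing each hypothesis:
(A) process P4 — rate R decreasing miss; indicator I2 active miss; parameter Z depressed match; indicator I1 active miss; parameter Y depressed miss; signal on channel 2 miss
(B) mechanism M8 — does not account for indicator I1 active
(C) mechanism M3 — does not account for indicator I2 active
(D) mechanism M1 — does not account for indicator I2 active, indicator I1 active, signal on channel 2
None of the listed candidates fits everything.

none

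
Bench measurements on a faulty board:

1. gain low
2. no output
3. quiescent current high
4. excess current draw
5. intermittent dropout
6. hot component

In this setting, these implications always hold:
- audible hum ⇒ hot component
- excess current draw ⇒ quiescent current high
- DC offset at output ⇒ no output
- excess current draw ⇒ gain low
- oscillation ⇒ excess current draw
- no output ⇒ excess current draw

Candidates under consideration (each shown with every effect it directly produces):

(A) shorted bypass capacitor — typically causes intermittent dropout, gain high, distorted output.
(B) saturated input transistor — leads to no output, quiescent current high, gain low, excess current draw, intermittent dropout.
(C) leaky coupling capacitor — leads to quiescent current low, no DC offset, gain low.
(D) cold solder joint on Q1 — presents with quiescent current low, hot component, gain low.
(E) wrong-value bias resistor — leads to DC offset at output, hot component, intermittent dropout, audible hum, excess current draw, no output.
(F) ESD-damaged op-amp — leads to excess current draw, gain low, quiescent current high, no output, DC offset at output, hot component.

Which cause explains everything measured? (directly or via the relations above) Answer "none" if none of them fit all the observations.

E

Testing each hypothesis:
(A) shorted bypass capacitor — gain low NO; no output NO; quiescent current high NO; excess current draw NO; intermittent dropout yes; hot component NO
(B) saturated input transistor — does not account for hot component
(C) leaky coupling capacitor — gain low yes; no output NO; quiescent current high NO; excess current draw NO; intermittent dropout NO; hot component NO
(D) cold solder joint on Q1 — fails on no output, quiescent current high, excess current draw, intermittent dropout (predicts quiescent current low, not quiescent current high)
(E) wrong-value bias resistor — accounts for every observation (gain low by excess current draw → gain low)
(F) ESD-damaged op-amp — does not account for intermittent dropout
(E) is the only candidate with no mismatches.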